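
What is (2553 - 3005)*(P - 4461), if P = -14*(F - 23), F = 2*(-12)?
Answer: 1718956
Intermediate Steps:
F = -24
P = 658 (P = -14*(-24 - 23) = -14*(-47) = 658)
(2553 - 3005)*(P - 4461) = (2553 - 3005)*(658 - 4461) = -452*(-3803) = 1718956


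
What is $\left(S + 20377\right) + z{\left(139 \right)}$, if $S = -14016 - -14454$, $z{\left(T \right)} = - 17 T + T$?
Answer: $18591$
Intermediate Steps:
$z{\left(T \right)} = - 16 T$
$S = 438$ ($S = -14016 + 14454 = 438$)
$\left(S + 20377\right) + z{\left(139 \right)} = \left(438 + 20377\right) - 2224 = 20815 - 2224 = 18591$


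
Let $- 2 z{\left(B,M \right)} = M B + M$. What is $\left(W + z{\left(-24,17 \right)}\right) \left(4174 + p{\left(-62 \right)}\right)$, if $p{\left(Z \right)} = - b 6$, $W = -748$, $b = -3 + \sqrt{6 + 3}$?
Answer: $-2306135$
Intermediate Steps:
$b = 0$ ($b = -3 + \sqrt{9} = -3 + 3 = 0$)
$z{\left(B,M \right)} = - \frac{M}{2} - \frac{B M}{2}$ ($z{\left(B,M \right)} = - \frac{M B + M}{2} = - \frac{B M + M}{2} = - \frac{M + B M}{2} = - \frac{M}{2} - \frac{B M}{2}$)
$p{\left(Z \right)} = 0$ ($p{\left(Z \right)} = \left(-1\right) 0 \cdot 6 = 0 \cdot 6 = 0$)
$\left(W + z{\left(-24,17 \right)}\right) \left(4174 + p{\left(-62 \right)}\right) = \left(-748 - \frac{17 \left(1 - 24\right)}{2}\right) \left(4174 + 0\right) = \left(-748 - \frac{17}{2} \left(-23\right)\right) 4174 = \left(-748 + \frac{391}{2}\right) 4174 = \left(- \frac{1105}{2}\right) 4174 = -2306135$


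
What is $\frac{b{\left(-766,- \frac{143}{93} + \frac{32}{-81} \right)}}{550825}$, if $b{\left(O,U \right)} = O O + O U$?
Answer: $\frac{1477061714}{1383121575} \approx 1.0679$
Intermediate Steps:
$b{\left(O,U \right)} = O^{2} + O U$
$\frac{b{\left(-766,- \frac{143}{93} + \frac{32}{-81} \right)}}{550825} = \frac{\left(-766\right) \left(-766 + \left(- \frac{143}{93} + \frac{32}{-81}\right)\right)}{550825} = - 766 \left(-766 + \left(\left(-143\right) \frac{1}{93} + 32 \left(- \frac{1}{81}\right)\right)\right) \frac{1}{550825} = - 766 \left(-766 - \frac{4853}{2511}\right) \frac{1}{550825} = \left(-766\right) \left(- \frac{1928279}{2511}\right) \frac{1}{550825} = \frac{1477061714}{2511} \cdot \frac{1}{550825} = \frac{1477061714}{1383121575}$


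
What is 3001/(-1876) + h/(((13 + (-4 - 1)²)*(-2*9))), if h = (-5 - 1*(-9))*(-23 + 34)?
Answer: -533807/320796 ≈ -1.6640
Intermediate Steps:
h = 44 (h = (-5 + 9)*11 = 4*11 = 44)
3001/(-1876) + h/(((13 + (-4 - 1)²)*(-2*9))) = 3001/(-1876) + 44/(((13 + (-4 - 1)²)*(-2*9))) = 3001*(-1/1876) + 44/(((13 + (-5)²)*(-18))) = -3001/1876 + 44/(((13 + 25)*(-18))) = -3001/1876 + 44/((38*(-18))) = -3001/1876 + 44/(-684) = -3001/1876 + 44*(-1/684) = -3001/1876 - 11/171 = -533807/320796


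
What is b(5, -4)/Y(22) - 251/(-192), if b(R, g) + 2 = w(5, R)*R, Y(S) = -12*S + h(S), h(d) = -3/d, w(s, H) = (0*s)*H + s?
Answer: 453803/371904 ≈ 1.2202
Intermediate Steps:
w(s, H) = s (w(s, H) = 0*H + s = 0 + s = s)
Y(S) = -12*S - 3/S
b(R, g) = -2 + 5*R
b(5, -4)/Y(22) - 251/(-192) = (-2 + 5*5)/(-12*22 - 3/22) - 251/(-192) = (-2 + 25)/(-264 - 3*1/22) - 251*(-1/192) = 23/(-264 - 3/22) + 251/192 = 23/(-5811/22) + 251/192 = 23*(-22/5811) + 251/192 = -506/5811 + 251/192 = 453803/371904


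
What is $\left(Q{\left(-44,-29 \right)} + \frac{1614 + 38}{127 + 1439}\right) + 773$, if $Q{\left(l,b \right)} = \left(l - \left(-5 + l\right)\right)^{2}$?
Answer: $\frac{625660}{783} \approx 799.05$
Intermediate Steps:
$Q{\left(l,b \right)} = 25$ ($Q{\left(l,b \right)} = 5^{2} = 25$)
$\left(Q{\left(-44,-29 \right)} + \frac{1614 + 38}{127 + 1439}\right) + 773 = \left(25 + \frac{1614 + 38}{127 + 1439}\right) + 773 = \left(25 + \frac{1652}{1566}\right) + 773 = \left(25 + 1652 \cdot \frac{1}{1566}\right) + 773 = \left(25 + \frac{826}{783}\right) + 773 = \frac{20401}{783} + 773 = \frac{625660}{783}$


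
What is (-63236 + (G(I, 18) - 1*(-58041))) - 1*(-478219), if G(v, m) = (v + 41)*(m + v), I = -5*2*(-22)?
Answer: 535142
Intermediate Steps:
I = 220 (I = -10*(-22) = 220)
G(v, m) = (41 + v)*(m + v)
(-63236 + (G(I, 18) - 1*(-58041))) - 1*(-478219) = (-63236 + ((220² + 41*18 + 41*220 + 18*220) - 1*(-58041))) - 1*(-478219) = (-63236 + ((48400 + 738 + 9020 + 3960) + 58041)) + 478219 = (-63236 + (62118 + 58041)) + 478219 = (-63236 + 120159) + 478219 = 56923 + 478219 = 535142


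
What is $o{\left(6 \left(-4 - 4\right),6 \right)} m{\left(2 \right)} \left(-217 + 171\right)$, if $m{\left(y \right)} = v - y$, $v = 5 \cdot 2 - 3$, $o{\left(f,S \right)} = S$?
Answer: $-1380$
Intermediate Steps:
$v = 7$ ($v = 10 - 3 = 7$)
$m{\left(y \right)} = 7 - y$
$o{\left(6 \left(-4 - 4\right),6 \right)} m{\left(2 \right)} \left(-217 + 171\right) = 6 \left(7 - 2\right) \left(-217 + 171\right) = 6 \left(7 - 2\right) \left(-46\right) = 6 \cdot 5 \left(-46\right) = 30 \left(-46\right) = -1380$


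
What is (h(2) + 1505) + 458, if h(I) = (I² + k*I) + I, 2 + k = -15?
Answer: 1935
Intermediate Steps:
k = -17 (k = -2 - 15 = -17)
h(I) = I² - 16*I (h(I) = (I² - 17*I) + I = I² - 16*I)
(h(2) + 1505) + 458 = (2*(-16 + 2) + 1505) + 458 = (2*(-14) + 1505) + 458 = (-28 + 1505) + 458 = 1477 + 458 = 1935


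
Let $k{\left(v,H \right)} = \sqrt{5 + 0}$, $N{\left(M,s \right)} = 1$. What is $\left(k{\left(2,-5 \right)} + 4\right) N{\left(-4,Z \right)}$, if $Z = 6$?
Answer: $4 + \sqrt{5} \approx 6.2361$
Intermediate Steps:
$k{\left(v,H \right)} = \sqrt{5}$
$\left(k{\left(2,-5 \right)} + 4\right) N{\left(-4,Z \right)} = \left(\sqrt{5} + 4\right) 1 = \left(4 + \sqrt{5}\right) 1 = 4 + \sqrt{5}$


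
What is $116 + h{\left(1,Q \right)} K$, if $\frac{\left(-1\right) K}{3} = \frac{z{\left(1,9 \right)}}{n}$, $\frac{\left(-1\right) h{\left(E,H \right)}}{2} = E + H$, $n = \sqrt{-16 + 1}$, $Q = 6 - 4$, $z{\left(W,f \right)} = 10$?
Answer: $116 - 12 i \sqrt{15} \approx 116.0 - 46.476 i$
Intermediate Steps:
$Q = 2$ ($Q = 6 - 4 = 2$)
$n = i \sqrt{15}$ ($n = \sqrt{-15} = i \sqrt{15} \approx 3.873 i$)
$h{\left(E,H \right)} = - 2 E - 2 H$ ($h{\left(E,H \right)} = - 2 \left(E + H\right) = - 2 E - 2 H$)
$K = 2 i \sqrt{15}$ ($K = - 3 \frac{10}{i \sqrt{15}} = - 3 \cdot 10 \left(- \frac{i \sqrt{15}}{15}\right) = - 3 \left(- \frac{2 i \sqrt{15}}{3}\right) = 2 i \sqrt{15} \approx 7.746 i$)
$116 + h{\left(1,Q \right)} K = 116 + \left(\left(-2\right) 1 - 4\right) 2 i \sqrt{15} = 116 + \left(-2 - 4\right) 2 i \sqrt{15} = 116 - 6 \cdot 2 i \sqrt{15} = 116 - 12 i \sqrt{15}$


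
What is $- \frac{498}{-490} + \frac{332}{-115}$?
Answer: $- \frac{10541}{5635} \approx -1.8706$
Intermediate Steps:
$- \frac{498}{-490} + \frac{332}{-115} = \left(-498\right) \left(- \frac{1}{490}\right) + 332 \left(- \frac{1}{115}\right) = \frac{249}{245} - \frac{332}{115} = - \frac{10541}{5635}$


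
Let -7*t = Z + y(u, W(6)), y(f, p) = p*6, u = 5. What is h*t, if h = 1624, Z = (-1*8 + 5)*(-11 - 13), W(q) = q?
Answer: -25056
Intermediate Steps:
y(f, p) = 6*p
Z = 72 (Z = (-8 + 5)*(-24) = -3*(-24) = 72)
t = -108/7 (t = -(72 + 6*6)/7 = -(72 + 36)/7 = -⅐*108 = -108/7 ≈ -15.429)
h*t = 1624*(-108/7) = -25056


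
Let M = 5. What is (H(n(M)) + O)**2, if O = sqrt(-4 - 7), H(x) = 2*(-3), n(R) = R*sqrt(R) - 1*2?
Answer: (6 - I*sqrt(11))**2 ≈ 25.0 - 39.799*I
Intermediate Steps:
n(R) = -2 + R**(3/2) (n(R) = R**(3/2) - 2 = -2 + R**(3/2))
H(x) = -6
O = I*sqrt(11) (O = sqrt(-11) = I*sqrt(11) ≈ 3.3166*I)
(H(n(M)) + O)**2 = (-6 + I*sqrt(11))**2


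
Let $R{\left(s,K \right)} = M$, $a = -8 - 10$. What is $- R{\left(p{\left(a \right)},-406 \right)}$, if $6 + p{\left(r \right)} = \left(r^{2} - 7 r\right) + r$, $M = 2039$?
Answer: $-2039$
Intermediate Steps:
$a = -18$ ($a = -8 - 10 = -18$)
$p{\left(r \right)} = -6 + r^{2} - 6 r$ ($p{\left(r \right)} = -6 + \left(\left(r^{2} - 7 r\right) + r\right) = -6 + \left(r^{2} - 6 r\right) = -6 + r^{2} - 6 r$)
$R{\left(s,K \right)} = 2039$
$- R{\left(p{\left(a \right)},-406 \right)} = \left(-1\right) 2039 = -2039$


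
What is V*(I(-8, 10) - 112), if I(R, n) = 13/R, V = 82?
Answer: -37269/4 ≈ -9317.3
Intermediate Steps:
V*(I(-8, 10) - 112) = 82*(13/(-8) - 112) = 82*(13*(-⅛) - 112) = 82*(-13/8 - 112) = 82*(-909/8) = -37269/4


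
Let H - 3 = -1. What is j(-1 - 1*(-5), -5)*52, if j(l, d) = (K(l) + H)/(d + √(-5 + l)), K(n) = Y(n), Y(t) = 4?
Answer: -60 - 12*I ≈ -60.0 - 12.0*I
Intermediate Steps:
H = 2 (H = 3 - 1 = 2)
K(n) = 4
j(l, d) = 6/(d + √(-5 + l)) (j(l, d) = (4 + 2)/(d + √(-5 + l)) = 6/(d + √(-5 + l)))
j(-1 - 1*(-5), -5)*52 = (6/(-5 + √(-5 + (-1 - 1*(-5)))))*52 = (6/(-5 + √(-5 + (-1 + 5))))*52 = (6/(-5 + √(-5 + 4)))*52 = (6/(-5 + √(-1)))*52 = (6/(-5 + I))*52 = (6*((-5 - I)/26))*52 = (3*(-5 - I)/13)*52 = 12*(-5 - I)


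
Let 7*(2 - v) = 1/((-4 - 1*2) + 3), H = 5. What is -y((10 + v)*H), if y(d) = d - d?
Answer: 0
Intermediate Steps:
v = 43/21 (v = 2 - 1/(7*((-4 - 1*2) + 3)) = 2 - 1/(7*((-4 - 2) + 3)) = 2 - 1/(7*(-6 + 3)) = 2 - 1/7/(-3) = 2 - 1/7*(-1/3) = 2 + 1/21 = 43/21 ≈ 2.0476)
y(d) = 0
-y((10 + v)*H) = -1*0 = 0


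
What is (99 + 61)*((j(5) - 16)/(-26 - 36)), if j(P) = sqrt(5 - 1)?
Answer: 1120/31 ≈ 36.129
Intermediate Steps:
j(P) = 2 (j(P) = sqrt(4) = 2)
(99 + 61)*((j(5) - 16)/(-26 - 36)) = (99 + 61)*((2 - 16)/(-26 - 36)) = 160*(-14/(-62)) = 160*(-14*(-1/62)) = 160*(7/31) = 1120/31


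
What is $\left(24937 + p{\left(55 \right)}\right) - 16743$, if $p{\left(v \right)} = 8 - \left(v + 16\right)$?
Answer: $8131$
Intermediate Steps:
$p{\left(v \right)} = -8 - v$ ($p{\left(v \right)} = 8 - \left(16 + v\right) = -8 - v$)
$\left(24937 + p{\left(55 \right)}\right) - 16743 = \left(24937 - 63\right) - 16743 = 24874 - 16743 = 8131$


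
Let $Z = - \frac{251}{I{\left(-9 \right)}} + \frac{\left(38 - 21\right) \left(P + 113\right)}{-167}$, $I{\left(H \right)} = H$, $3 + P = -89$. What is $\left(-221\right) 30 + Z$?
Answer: $- \frac{9926186}{1503} \approx -6604.3$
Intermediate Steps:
$P = -92$ ($P = -3 - 89 = -92$)
$Z = \frac{38704}{1503}$ ($Z = - \frac{251}{-9} + \frac{\left(38 - 21\right) \left(-92 + 113\right)}{-167} = \left(-251\right) \left(- \frac{1}{9}\right) + 17 \cdot 21 \left(- \frac{1}{167}\right) = \frac{251}{9} + 357 \left(- \frac{1}{167}\right) = \frac{251}{9} - \frac{357}{167} = \frac{38704}{1503} \approx 25.751$)
$\left(-221\right) 30 + Z = \left(-221\right) 30 + \frac{38704}{1503} = -6630 + \frac{38704}{1503} = - \frac{9926186}{1503}$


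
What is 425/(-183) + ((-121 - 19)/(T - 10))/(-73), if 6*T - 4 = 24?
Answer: -143315/53436 ≈ -2.6820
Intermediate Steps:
T = 14/3 (T = ⅔ + (⅙)*24 = ⅔ + 4 = 14/3 ≈ 4.6667)
425/(-183) + ((-121 - 19)/(T - 10))/(-73) = 425/(-183) + ((-121 - 19)/(14/3 - 10))/(-73) = 425*(-1/183) - 140/(-16/3)*(-1/73) = -425/183 - 140*(-3/16)*(-1/73) = -425/183 + (105/4)*(-1/73) = -425/183 - 105/292 = -143315/53436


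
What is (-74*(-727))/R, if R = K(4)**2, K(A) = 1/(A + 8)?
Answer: 7746912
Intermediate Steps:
K(A) = 1/(8 + A)
R = 1/144 (R = (1/(8 + 4))**2 = (1/12)**2 = 1/144 ≈ 0.0069444)
(-74*(-727))/R = (-74*(-727))/(1/144) = 53798*144 = 7746912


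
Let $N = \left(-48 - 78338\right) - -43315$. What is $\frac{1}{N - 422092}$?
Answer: $- \frac{1}{457163} \approx -2.1874 \cdot 10^{-6}$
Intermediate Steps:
$N = -35071$ ($N = \left(-48 - 78338\right) + 43315 = -78386 + 43315 = -35071$)
$\frac{1}{N - 422092} = \frac{1}{-35071 - 422092} = \frac{1}{-457163} = - \frac{1}{457163}$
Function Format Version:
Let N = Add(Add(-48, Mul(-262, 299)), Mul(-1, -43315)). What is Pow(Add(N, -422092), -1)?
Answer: Rational(-1, 457163) ≈ -2.1874e-6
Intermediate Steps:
N = -35071 (N = Add(Add(-48, -78338), 43315) = Add(-78386, 43315) = -35071)
Pow(Add(N, -422092), -1) = Pow(Add(-35071, -422092), -1) = Pow(-457163, -1) = Rational(-1, 457163)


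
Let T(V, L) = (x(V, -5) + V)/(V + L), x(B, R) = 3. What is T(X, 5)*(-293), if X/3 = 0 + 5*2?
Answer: -9669/35 ≈ -276.26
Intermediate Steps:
X = 30 (X = 3*(0 + 5*2) = 3*(0 + 10) = 3*10 = 30)
T(V, L) = (3 + V)/(L + V) (T(V, L) = (3 + V)/(V + L) = (3 + V)/(L + V))
T(X, 5)*(-293) = ((3 + 30)/(5 + 30))*(-293) = (33/35)*(-293) = -9669/35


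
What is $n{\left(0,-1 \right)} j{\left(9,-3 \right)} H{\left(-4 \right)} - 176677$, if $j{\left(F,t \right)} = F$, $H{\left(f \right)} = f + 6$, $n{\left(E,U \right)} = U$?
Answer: $-176695$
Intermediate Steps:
$H{\left(f \right)} = 6 + f$
$n{\left(0,-1 \right)} j{\left(9,-3 \right)} H{\left(-4 \right)} - 176677 = \left(-1\right) 9 \left(6 - 4\right) - 176677 = \left(-9\right) 2 - 176677 = -18 - 176677 = -176695$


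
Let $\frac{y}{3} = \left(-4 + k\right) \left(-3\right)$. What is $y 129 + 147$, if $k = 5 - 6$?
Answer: $5952$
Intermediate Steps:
$k = -1$ ($k = 5 - 6 = -1$)
$y = 45$ ($y = 3 \left(-4 - 1\right) \left(-3\right) = 3 \left(\left(-5\right) \left(-3\right)\right) = 3 \cdot 15 = 45$)
$y 129 + 147 = 45 \cdot 129 + 147 = 5805 + 147 = 5952$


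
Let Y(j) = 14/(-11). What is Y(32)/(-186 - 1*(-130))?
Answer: 1/44 ≈ 0.022727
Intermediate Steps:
Y(j) = -14/11 (Y(j) = 14*(-1/11) = -14/11)
Y(32)/(-186 - 1*(-130)) = -14/(11*(-186 - 1*(-130))) = -14/(11*(-186 + 130)) = -14/11/(-56) = -14/11*(-1/56) = 1/44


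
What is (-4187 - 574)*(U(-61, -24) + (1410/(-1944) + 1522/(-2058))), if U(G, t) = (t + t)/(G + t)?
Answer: 4498123501/1049580 ≈ 4285.6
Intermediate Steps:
U(G, t) = 2*t/(G + t) (U(G, t) = (2*t)/(G + t) = 2*t/(G + t))
(-4187 - 574)*(U(-61, -24) + (1410/(-1944) + 1522/(-2058))) = (-4187 - 574)*(2*(-24)/(-61 - 24) + (1410/(-1944) + 1522/(-2058))) = -4761*(2*(-24)/(-85) + (1410*(-1/1944) + 1522*(-1/2058))) = -4761*(2*(-24)*(-1/85) + (-235/324 - 761/1029)) = -4761*(48/85 - 162793/111132) = -4761*(-8503069/9446220) = 4498123501/1049580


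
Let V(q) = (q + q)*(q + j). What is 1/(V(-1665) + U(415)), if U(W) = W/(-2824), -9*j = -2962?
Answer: 2824/12562591825 ≈ 2.2479e-7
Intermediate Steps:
j = 2962/9 (j = -1/9*(-2962) = 2962/9 ≈ 329.11)
U(W) = -W/2824 (U(W) = W*(-1/2824) = -W/2824)
V(q) = 2*q*(2962/9 + q) (V(q) = (q + q)*(q + 2962/9) = (2*q)*(2962/9 + q) = 2*q*(2962/9 + q))
1/(V(-1665) + U(415)) = 1/((2/9)*(-1665)*(2962 + 9*(-1665)) - 1/2824*415) = 1/((2/9)*(-1665)*(2962 - 14985) - 415/2824) = 1/((2/9)*(-1665)*(-12023) - 415/2824) = 1/(4448510 - 415/2824) = 1/(12562591825/2824) = 2824/12562591825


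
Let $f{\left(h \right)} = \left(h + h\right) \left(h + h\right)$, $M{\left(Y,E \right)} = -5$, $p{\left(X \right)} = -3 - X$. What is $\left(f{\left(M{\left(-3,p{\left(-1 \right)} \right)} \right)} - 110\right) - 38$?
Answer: $-48$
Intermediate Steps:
$f{\left(h \right)} = 4 h^{2}$ ($f{\left(h \right)} = 2 h 2 h = 4 h^{2}$)
$\left(f{\left(M{\left(-3,p{\left(-1 \right)} \right)} \right)} - 110\right) - 38 = \left(4 \left(-5\right)^{2} - 110\right) - 38 = \left(4 \cdot 25 - 110\right) - 38 = \left(100 - 110\right) - 38 = -10 - 38 = -48$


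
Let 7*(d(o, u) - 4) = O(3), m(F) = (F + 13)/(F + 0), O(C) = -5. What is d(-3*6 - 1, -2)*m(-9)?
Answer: -92/63 ≈ -1.4603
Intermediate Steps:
m(F) = (13 + F)/F
d(o, u) = 23/7 (d(o, u) = 4 + (⅐)*(-5) = 4 - 5/7 = 23/7)
d(-3*6 - 1, -2)*m(-9) = 23*((13 - 9)/(-9))/7 = 23*(-⅑*4)/7 = (23/7)*(-4/9) = -92/63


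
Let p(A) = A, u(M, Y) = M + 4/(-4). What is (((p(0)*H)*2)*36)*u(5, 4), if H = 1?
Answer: 0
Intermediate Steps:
u(M, Y) = -1 + M (u(M, Y) = M + 4*(-1/4) = M - 1 = -1 + M)
(((p(0)*H)*2)*36)*u(5, 4) = (((0*1)*2)*36)*(-1 + 5) = ((0*2)*36)*4 = (0*36)*4 = 0*4 = 0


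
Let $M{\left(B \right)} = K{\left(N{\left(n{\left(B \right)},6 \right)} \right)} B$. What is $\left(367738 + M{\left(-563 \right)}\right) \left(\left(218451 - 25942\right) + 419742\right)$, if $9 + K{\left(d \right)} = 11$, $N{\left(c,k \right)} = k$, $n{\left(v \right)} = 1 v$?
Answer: $224458563612$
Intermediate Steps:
$n{\left(v \right)} = v$
$K{\left(d \right)} = 2$ ($K{\left(d \right)} = -9 + 11 = 2$)
$M{\left(B \right)} = 2 B$
$\left(367738 + M{\left(-563 \right)}\right) \left(\left(218451 - 25942\right) + 419742\right) = \left(367738 + 2 \left(-563\right)\right) \left(\left(218451 - 25942\right) + 419742\right) = \left(367738 - 1126\right) \left(192509 + 419742\right) = 366612 \cdot 612251 = 224458563612$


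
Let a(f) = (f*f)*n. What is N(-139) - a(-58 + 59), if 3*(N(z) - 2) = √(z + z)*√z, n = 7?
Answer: -5 - 139*√2/3 ≈ -70.525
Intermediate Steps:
a(f) = 7*f² (a(f) = (f*f)*7 = f²*7 = 7*f²)
N(z) = 2 + z*√2/3 (N(z) = 2 + (√(z + z)*√z)/3 = 2 + (√(2*z)*√z)/3 = 2 + ((√2*√z)*√z)/3 = 2 + (z*√2)/3 = 2 + z*√2/3)
N(-139) - a(-58 + 59) = (2 + (⅓)*(-139)*√2) - 7*(-58 + 59)² = (2 - 139*√2/3) - 7*1² = (2 - 139*√2/3) - 7 = -5 - 139*√2/3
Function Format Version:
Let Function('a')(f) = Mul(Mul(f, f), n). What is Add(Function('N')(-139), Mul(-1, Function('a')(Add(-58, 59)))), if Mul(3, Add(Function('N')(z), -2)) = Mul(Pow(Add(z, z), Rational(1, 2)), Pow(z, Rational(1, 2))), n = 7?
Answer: Add(-5, Mul(Rational(-139, 3), Pow(2, Rational(1, 2)))) ≈ -70.525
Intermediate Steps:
Function('a')(f) = Mul(7, Pow(f, 2)) (Function('a')(f) = Mul(Mul(f, f), 7) = Mul(Pow(f, 2), 7) = Mul(7, Pow(f, 2)))
Function('N')(z) = Add(2, Mul(Rational(1, 3), z, Pow(2, Rational(1, 2)))) (Function('N')(z) = Add(2, Mul(Rational(1, 3), Mul(Pow(Add(z, z), Rational(1, 2)), Pow(z, Rational(1, 2))))) = Add(2, Mul(Rational(1, 3), Mul(Pow(Mul(2, z), Rational(1, 2)), Pow(z, Rational(1, 2))))) = Add(2, Mul(Rational(1, 3), Mul(Mul(Pow(2, Rational(1, 2)), Pow(z, Rational(1, 2))), Pow(z, Rational(1, 2))))) = Add(2, Mul(Rational(1, 3), Mul(z, Pow(2, Rational(1, 2))))) = Add(2, Mul(Rational(1, 3), z, Pow(2, Rational(1, 2)))))
Add(Function('N')(-139), Mul(-1, Function('a')(Add(-58, 59)))) = Add(Add(2, Mul(Rational(1, 3), -139, Pow(2, Rational(1, 2)))), Mul(-1, Mul(7, Pow(Add(-58, 59), 2)))) = Add(Add(2, Mul(Rational(-139, 3), Pow(2, Rational(1, 2)))), Mul(-1, Mul(7, Pow(1, 2)))) = Add(Add(2, Mul(Rational(-139, 3), Pow(2, Rational(1, 2)))), Mul(-1, Mul(7, 1))) = Add(Add(2, Mul(Rational(-139, 3), Pow(2, Rational(1, 2)))), Mul(-1, 7)) = Add(Add(2, Mul(Rational(-139, 3), Pow(2, Rational(1, 2)))), -7) = Add(-5, Mul(Rational(-139, 3), Pow(2, Rational(1, 2))))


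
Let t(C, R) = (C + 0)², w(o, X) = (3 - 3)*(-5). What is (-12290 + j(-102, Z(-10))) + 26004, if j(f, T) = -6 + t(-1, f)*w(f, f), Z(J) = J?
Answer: 13708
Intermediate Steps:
w(o, X) = 0 (w(o, X) = 0*(-5) = 0)
t(C, R) = C²
j(f, T) = -6 (j(f, T) = -6 + (-1)²*0 = -6 + 1*0 = -6 + 0 = -6)
(-12290 + j(-102, Z(-10))) + 26004 = (-12290 - 6) + 26004 = -12296 + 26004 = 13708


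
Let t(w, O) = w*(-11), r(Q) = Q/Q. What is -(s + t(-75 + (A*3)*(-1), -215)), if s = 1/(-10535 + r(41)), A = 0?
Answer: -8690549/10534 ≈ -825.00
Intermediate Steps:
r(Q) = 1
t(w, O) = -11*w
s = -1/10534 (s = 1/(-10535 + 1) = 1/(-10534) = -1/10534 ≈ -9.4931e-5)
-(s + t(-75 + (A*3)*(-1), -215)) = -(-1/10534 - 11*(-75 + (0*3)*(-1))) = -(-1/10534 - 11*(-75 + 0*(-1))) = -(-1/10534 - 11*(-75 + 0)) = -(-1/10534 - 11*(-75)) = -(-1/10534 + 825) = -1*8690549/10534 = -8690549/10534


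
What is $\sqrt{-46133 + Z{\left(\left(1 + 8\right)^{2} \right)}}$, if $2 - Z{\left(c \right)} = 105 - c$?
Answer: $i \sqrt{46155} \approx 214.84 i$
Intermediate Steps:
$Z{\left(c \right)} = -103 + c$ ($Z{\left(c \right)} = 2 - \left(105 - c\right) = 2 + \left(-105 + c\right) = -103 + c$)
$\sqrt{-46133 + Z{\left(\left(1 + 8\right)^{2} \right)}} = \sqrt{-46133 - \left(103 - \left(1 + 8\right)^{2}\right)} = \sqrt{-46133 - \left(103 - 9^{2}\right)} = \sqrt{-46133 + \left(-103 + 81\right)} = \sqrt{-46133 - 22} = \sqrt{-46155} = i \sqrt{46155}$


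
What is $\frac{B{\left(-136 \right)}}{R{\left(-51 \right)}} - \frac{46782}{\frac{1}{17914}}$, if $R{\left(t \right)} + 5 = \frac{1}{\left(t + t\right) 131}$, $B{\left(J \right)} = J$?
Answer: $- \frac{55991140329396}{66811} \approx -8.3805 \cdot 10^{8}$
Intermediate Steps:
$R{\left(t \right)} = -5 + \frac{1}{262 t}$ ($R{\left(t \right)} = -5 + \frac{1}{\left(t + t\right) 131} = -5 + \frac{1}{2 t} \frac{1}{131} = -5 + \frac{1}{262 t}$)
$\frac{B{\left(-136 \right)}}{R{\left(-51 \right)}} - \frac{46782}{\frac{1}{17914}} = - \frac{136}{-5 + \frac{1}{262 \left(-51\right)}} - \frac{46782}{\frac{1}{17914}} = - \frac{136}{-5 + \frac{1}{262} \left(- \frac{1}{51}\right)} - 46782 \frac{1}{\frac{1}{17914}} = - \frac{136}{-5 - \frac{1}{13362}} - 838052748 = - \frac{136}{- \frac{66811}{13362}} - 838052748 = \left(-136\right) \left(- \frac{13362}{66811}\right) - 838052748 = \frac{1817232}{66811} - 838052748 = - \frac{55991140329396}{66811}$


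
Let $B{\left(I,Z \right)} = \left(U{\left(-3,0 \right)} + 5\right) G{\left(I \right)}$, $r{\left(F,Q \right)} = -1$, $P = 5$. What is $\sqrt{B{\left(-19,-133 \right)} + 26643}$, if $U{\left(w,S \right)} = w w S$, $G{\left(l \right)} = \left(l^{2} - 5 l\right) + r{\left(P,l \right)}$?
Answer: $\sqrt{28918} \approx 170.05$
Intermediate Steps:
$G{\left(l \right)} = -1 + l^{2} - 5 l$ ($G{\left(l \right)} = \left(l^{2} - 5 l\right) - 1 = -1 + l^{2} - 5 l$)
$U{\left(w,S \right)} = S w^{2}$ ($U{\left(w,S \right)} = w^{2} S = S w^{2}$)
$B{\left(I,Z \right)} = -5 - 25 I + 5 I^{2}$ ($B{\left(I,Z \right)} = \left(0 \left(-3\right)^{2} + 5\right) \left(-1 + I^{2} - 5 I\right) = \left(0 \cdot 9 + 5\right) \left(-1 + I^{2} - 5 I\right) = \left(0 + 5\right) \left(-1 + I^{2} - 5 I\right) = 5 \left(-1 + I^{2} - 5 I\right) = -5 - 25 I + 5 I^{2}$)
$\sqrt{B{\left(-19,-133 \right)} + 26643} = \sqrt{\left(-5 - -475 + 5 \left(-19\right)^{2}\right) + 26643} = \sqrt{\left(-5 + 475 + 5 \cdot 361\right) + 26643} = \sqrt{\left(-5 + 475 + 1805\right) + 26643} = \sqrt{2275 + 26643} = \sqrt{28918}$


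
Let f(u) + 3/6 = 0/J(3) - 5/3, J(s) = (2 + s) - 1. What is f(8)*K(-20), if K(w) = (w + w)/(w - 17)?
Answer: -260/111 ≈ -2.3423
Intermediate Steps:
J(s) = 1 + s
f(u) = -13/6 (f(u) = -½ + (0/(1 + 3) - 5/3) = -½ + (0/4 - 5*⅓) = -½ + (0*(¼) - 5/3) = -½ + (0 - 5/3) = -½ - 5/3 = -13/6)
K(w) = 2*w/(-17 + w) (K(w) = (2*w)/(-17 + w) = 2*w/(-17 + w))
f(8)*K(-20) = -13*(-20)/(3*(-17 - 20)) = -13*(-20)/(3*(-37)) = -13*(-20)*(-1)/(3*37) = -13/6*40/37 = -260/111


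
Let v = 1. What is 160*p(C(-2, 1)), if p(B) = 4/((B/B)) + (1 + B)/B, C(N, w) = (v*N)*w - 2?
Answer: 760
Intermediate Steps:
C(N, w) = -2 + N*w (C(N, w) = (1*N)*w - 2 = N*w - 2 = -2 + N*w)
p(B) = 4 + (1 + B)/B (p(B) = 4/1 + (1 + B)/B = 4*1 + (1 + B)/B = 4 + (1 + B)/B)
160*p(C(-2, 1)) = 160*(5 + 1/(-2 - 2*1)) = 160*(5 + 1/(-2 - 2)) = 160*(5 + 1/(-4)) = 160*(5 - ¼) = 160*(19/4) = 760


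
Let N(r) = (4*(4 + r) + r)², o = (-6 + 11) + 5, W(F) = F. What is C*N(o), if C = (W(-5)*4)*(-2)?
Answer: 174240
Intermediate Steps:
C = 40 (C = -5*4*(-2) = -20*(-2) = 40)
o = 10 (o = 5 + 5 = 10)
N(r) = (16 + 5*r)² (N(r) = ((16 + 4*r) + r)² = (16 + 5*r)²)
C*N(o) = 40*(16 + 5*10)² = 40*(16 + 50)² = 40*66² = 40*4356 = 174240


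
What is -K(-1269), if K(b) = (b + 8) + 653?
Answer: 608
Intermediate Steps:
K(b) = 661 + b (K(b) = (8 + b) + 653 = 661 + b)
-K(-1269) = -(661 - 1269) = -1*(-608) = 608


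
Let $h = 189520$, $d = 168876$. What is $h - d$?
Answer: $20644$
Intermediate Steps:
$h - d = 189520 - 168876 = 20644$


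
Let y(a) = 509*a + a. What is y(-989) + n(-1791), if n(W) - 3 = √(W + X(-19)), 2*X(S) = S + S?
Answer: -504387 + I*√1810 ≈ -5.0439e+5 + 42.544*I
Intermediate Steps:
y(a) = 510*a
X(S) = S (X(S) = (S + S)/2 = (2*S)/2 = S)
n(W) = 3 + √(-19 + W) (n(W) = 3 + √(W - 19) = 3 + √(-19 + W))
y(-989) + n(-1791) = 510*(-989) + (3 + √(-19 - 1791)) = -504390 + (3 + √(-1810)) = -504390 + (3 + I*√1810) = -504387 + I*√1810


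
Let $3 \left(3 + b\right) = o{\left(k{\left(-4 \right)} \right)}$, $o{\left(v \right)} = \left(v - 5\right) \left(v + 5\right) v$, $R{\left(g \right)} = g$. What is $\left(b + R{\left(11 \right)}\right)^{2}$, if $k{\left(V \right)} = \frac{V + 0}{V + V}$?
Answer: $\frac{961}{64} \approx 15.016$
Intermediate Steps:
$k{\left(V \right)} = \frac{1}{2}$ ($k{\left(V \right)} = \frac{V}{2 V} = V \frac{1}{2 V} = \frac{1}{2}$)
$o{\left(v \right)} = v \left(-5 + v\right) \left(5 + v\right)$ ($o{\left(v \right)} = \left(-5 + v\right) \left(5 + v\right) v = v \left(-5 + v\right) \left(5 + v\right)$)
$b = - \frac{57}{8}$ ($b = -3 + \frac{\frac{1}{2} \left(-25 + \left(\frac{1}{2}\right)^{2}\right)}{3} = -3 + \frac{\frac{1}{2} \left(-25 + \frac{1}{4}\right)}{3} = -3 + \frac{\frac{1}{2} \left(- \frac{99}{4}\right)}{3} = -3 + \frac{1}{3} \left(- \frac{99}{8}\right) = -3 - \frac{33}{8} = - \frac{57}{8} \approx -7.125$)
$\left(b + R{\left(11 \right)}\right)^{2} = \left(- \frac{57}{8} + 11\right)^{2} = \left(\frac{31}{8}\right)^{2} = \frac{961}{64}$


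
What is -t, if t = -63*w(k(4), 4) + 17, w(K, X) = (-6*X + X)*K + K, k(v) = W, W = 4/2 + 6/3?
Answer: -4805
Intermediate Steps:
W = 4 (W = 4*(½) + 6*(⅓) = 2 + 2 = 4)
k(v) = 4
w(K, X) = K - 5*K*X (w(K, X) = (-5*X)*K + K = -5*K*X + K = K - 5*K*X)
t = 4805 (t = -252*(1 - 5*4) + 17 = -252*(1 - 20) + 17 = -252*(-19) + 17 = -63*(-76) + 17 = 4788 + 17 = 4805)
-t = -1*4805 = -4805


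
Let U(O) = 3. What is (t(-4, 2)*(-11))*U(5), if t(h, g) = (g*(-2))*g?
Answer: 264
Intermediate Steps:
t(h, g) = -2*g² (t(h, g) = (-2*g)*g = -2*g²)
(t(-4, 2)*(-11))*U(5) = (-2*2²*(-11))*3 = (-2*4*(-11))*3 = -8*(-11)*3 = 88*3 = 264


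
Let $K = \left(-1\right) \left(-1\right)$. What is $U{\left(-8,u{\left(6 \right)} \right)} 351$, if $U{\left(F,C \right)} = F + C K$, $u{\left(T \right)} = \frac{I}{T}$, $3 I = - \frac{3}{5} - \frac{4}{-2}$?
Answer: $- \frac{27807}{10} \approx -2780.7$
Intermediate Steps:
$K = 1$
$I = \frac{7}{15}$ ($I = \frac{- \frac{3}{5} - \frac{4}{-2}}{3} = \frac{\left(-3\right) \frac{1}{5} - -2}{3} = \frac{- \frac{3}{5} + 2}{3} = \frac{1}{3} \cdot \frac{7}{5} = \frac{7}{15} \approx 0.46667$)
$u{\left(T \right)} = \frac{7}{15 T}$
$U{\left(F,C \right)} = C + F$ ($U{\left(F,C \right)} = F + C 1 = F + C = C + F$)
$U{\left(-8,u{\left(6 \right)} \right)} 351 = \left(\frac{7}{15 \cdot 6} - 8\right) 351 = \left(\frac{7}{15} \cdot \frac{1}{6} - 8\right) 351 = \left(\frac{7}{90} - 8\right) 351 = \left(- \frac{713}{90}\right) 351 = - \frac{27807}{10}$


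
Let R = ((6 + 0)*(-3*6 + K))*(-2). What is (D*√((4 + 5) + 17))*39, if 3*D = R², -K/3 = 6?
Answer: 2426112*√26 ≈ 1.2371e+7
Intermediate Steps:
K = -18 (K = -3*6 = -18)
R = 432 (R = ((6 + 0)*(-3*6 - 18))*(-2) = (6*(-18 - 18))*(-2) = (6*(-36))*(-2) = -216*(-2) = 432)
D = 62208 (D = (⅓)*432² = (⅓)*186624 = 62208)
(D*√((4 + 5) + 17))*39 = (62208*√((4 + 5) + 17))*39 = (62208*√(9 + 17))*39 = (62208*√26)*39 = 2426112*√26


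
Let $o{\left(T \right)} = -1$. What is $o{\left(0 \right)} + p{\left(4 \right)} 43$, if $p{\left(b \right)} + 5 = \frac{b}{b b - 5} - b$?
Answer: $- \frac{4096}{11} \approx -372.36$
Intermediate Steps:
$p{\left(b \right)} = -5 - b + \frac{b}{-5 + b^{2}}$ ($p{\left(b \right)} = -5 - \left(b - \frac{b}{b b - 5}\right) = -5 - \left(b - \frac{b}{b^{2} - 5}\right) = -5 - \left(b - \frac{b}{-5 + b^{2}}\right) = -5 - b + \frac{b}{-5 + b^{2}}$)
$o{\left(0 \right)} + p{\left(4 \right)} 43 = -1 + \frac{25 - 4^{3} - 5 \cdot 4^{2} + 6 \cdot 4}{-5 + 4^{2}} \cdot 43 = -1 + \frac{25 - 64 - 80 + 24}{-5 + 16} \cdot 43 = -1 + \frac{25 - 64 - 80 + 24}{11} \cdot 43 = -1 + \frac{1}{11} \left(-95\right) 43 = -1 - \frac{4085}{11} = - \frac{4096}{11}$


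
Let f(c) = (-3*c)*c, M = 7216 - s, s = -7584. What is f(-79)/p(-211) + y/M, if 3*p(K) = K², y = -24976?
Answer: -121453606/41181925 ≈ -2.9492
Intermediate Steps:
M = 14800 (M = 7216 - 1*(-7584) = 7216 + 7584 = 14800)
f(c) = -3*c²
p(K) = K²/3
f(-79)/p(-211) + y/M = (-3*(-79)²)/(((⅓)*(-211)²)) - 24976/14800 = (-3*6241)/(((⅓)*44521)) - 24976*1/14800 = -18723/44521/3 - 1561/925 = -18723*3/44521 - 1561/925 = -56169/44521 - 1561/925 = -121453606/41181925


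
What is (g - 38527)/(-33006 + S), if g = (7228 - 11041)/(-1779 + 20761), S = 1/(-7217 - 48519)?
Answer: 20380518476836/17459856359747 ≈ 1.1673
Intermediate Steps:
S = -1/55736 (S = 1/(-55736) = -1/55736 ≈ -1.7942e-5)
g = -3813/18982 ≈ -0.20087
(g - 38527)/(-33006 + S) = (-3813/18982 - 38527)/(-33006 - 1/55736) = -731323327/(18982*(-1839622417/55736)) = -731323327/18982*(-55736/1839622417) = 20380518476836/17459856359747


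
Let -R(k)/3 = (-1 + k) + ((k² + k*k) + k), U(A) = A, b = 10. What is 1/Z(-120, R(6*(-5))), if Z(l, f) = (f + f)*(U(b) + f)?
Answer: 1/54329838 ≈ 1.8406e-8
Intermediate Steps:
R(k) = 3 - 6*k - 6*k² (R(k) = -3*((-1 + k) + ((k² + k*k) + k)) = -3*((-1 + k) + ((k² + k²) + k)) = -3*((-1 + k) + (2*k² + k)) = -3*((-1 + k) + (k + 2*k²)) = -3*(-1 + 2*k + 2*k²) = 3 - 6*k - 6*k²)
Z(l, f) = 2*f*(10 + f) (Z(l, f) = (f + f)*(10 + f) = (2*f)*(10 + f) = 2*f*(10 + f))
1/Z(-120, R(6*(-5))) = 1/(2*(3 - 36*(-5) - 6*(6*(-5))²)*(10 + (3 - 36*(-5) - 6*(6*(-5))²))) = 1/(2*(3 - 6*(-30) - 6*(-30)²)*(10 + (3 - 6*(-30) - 6*(-30)²))) = 1/(2*(3 + 180 - 6*900)*(10 + (3 + 180 - 6*900))) = 1/(2*(3 + 180 - 5400)*(10 + (3 + 180 - 5400))) = 1/(2*(-5217)*(10 - 5217)) = 1/(2*(-5217)*(-5207)) = 1/54329838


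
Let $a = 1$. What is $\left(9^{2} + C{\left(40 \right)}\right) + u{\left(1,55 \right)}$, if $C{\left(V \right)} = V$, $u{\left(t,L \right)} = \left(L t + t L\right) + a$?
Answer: $232$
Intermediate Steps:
$u{\left(t,L \right)} = 1 + 2 L t$ ($u{\left(t,L \right)} = \left(L t + t L\right) + 1 = \left(L t + L t\right) + 1 = 2 L t + 1 = 1 + 2 L t$)
$\left(9^{2} + C{\left(40 \right)}\right) + u{\left(1,55 \right)} = \left(9^{2} + 40\right) + \left(1 + 2 \cdot 55 \cdot 1\right) = \left(81 + 40\right) + \left(1 + 110\right) = 121 + 111 = 232$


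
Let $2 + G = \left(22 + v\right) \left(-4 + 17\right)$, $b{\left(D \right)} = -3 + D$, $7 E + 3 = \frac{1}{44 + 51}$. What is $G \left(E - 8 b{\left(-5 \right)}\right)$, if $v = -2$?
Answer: $\frac{10907208}{665} \approx 16402.0$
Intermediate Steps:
$E = - \frac{284}{665}$ ($E = - \frac{3}{7} + \frac{1}{7 \left(44 + 51\right)} = - \frac{3}{7} + \frac{1}{7 \cdot 95} = - \frac{3}{7} + \frac{1}{7} \cdot \frac{1}{95} = - \frac{3}{7} + \frac{1}{665} = - \frac{284}{665} \approx -0.42707$)
$G = 258$ ($G = -2 + \left(22 - 2\right) \left(-4 + 17\right) = -2 + 20 \cdot 13 = -2 + 260 = 258$)
$G \left(E - 8 b{\left(-5 \right)}\right) = 258 \left(- \frac{284}{665} - 8 \left(-3 - 5\right)\right) = 258 \left(- \frac{284}{665} - -64\right) = 258 \left(- \frac{284}{665} + 64\right) = 258 \cdot \frac{42276}{665} = \frac{10907208}{665}$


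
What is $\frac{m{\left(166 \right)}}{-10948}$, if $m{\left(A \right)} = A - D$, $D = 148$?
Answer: $- \frac{9}{5474} \approx -0.0016441$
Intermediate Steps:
$m{\left(A \right)} = -148 + A$ ($m{\left(A \right)} = A - 148 = -148 + A$)
$\frac{m{\left(166 \right)}}{-10948} = \frac{-148 + 166}{-10948} = 18 \left(- \frac{1}{10948}\right) = - \frac{9}{5474}$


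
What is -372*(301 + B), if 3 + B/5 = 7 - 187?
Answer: 228408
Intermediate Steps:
B = -915 (B = -15 + 5*(7 - 187) = -15 + 5*(-180) = -15 - 900 = -915)
-372*(301 + B) = -372*(301 - 915) = -372*(-614) = 228408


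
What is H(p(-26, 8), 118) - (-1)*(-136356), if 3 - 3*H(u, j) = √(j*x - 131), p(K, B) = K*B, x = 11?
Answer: -136355 - √1167/3 ≈ -1.3637e+5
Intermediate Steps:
p(K, B) = B*K
H(u, j) = 1 - √(-131 + 11*j)/3 (H(u, j) = 1 - √(j*11 - 131)/3 = 1 - √(11*j - 131)/3 = 1 - √(-131 + 11*j)/3)
H(p(-26, 8), 118) - (-1)*(-136356) = (1 - √(-131 + 11*118)/3) - (-1)*(-136356) = (1 - √(-131 + 1298)/3) - 1*136356 = (1 - √1167/3) - 136356 = -136355 - √1167/3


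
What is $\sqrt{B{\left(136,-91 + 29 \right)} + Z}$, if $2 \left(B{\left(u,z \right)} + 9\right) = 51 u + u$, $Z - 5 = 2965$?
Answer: $\sqrt{6497} \approx 80.604$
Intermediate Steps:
$Z = 2970$ ($Z = 5 + 2965 = 2970$)
$B{\left(u,z \right)} = -9 + 26 u$ ($B{\left(u,z \right)} = -9 + \frac{51 u + u}{2} = -9 + \frac{52 u}{2} = -9 + 26 u$)
$\sqrt{B{\left(136,-91 + 29 \right)} + Z} = \sqrt{\left(-9 + 26 \cdot 136\right) + 2970} = \sqrt{\left(-9 + 3536\right) + 2970} = \sqrt{3527 + 2970} = \sqrt{6497}$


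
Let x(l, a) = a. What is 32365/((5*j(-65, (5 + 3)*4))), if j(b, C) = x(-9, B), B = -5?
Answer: -6473/5 ≈ -1294.6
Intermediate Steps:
j(b, C) = -5
32365/((5*j(-65, (5 + 3)*4))) = 32365/((5*(-5))) = 32365/(-25) = 32365*(-1/25) = -6473/5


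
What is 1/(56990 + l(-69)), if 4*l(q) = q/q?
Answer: 4/227961 ≈ 1.7547e-5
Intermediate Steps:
l(q) = 1/4 (l(q) = (q/q)/4 = (1/4)*1 = 1/4)
1/(56990 + l(-69)) = 1/(56990 + 1/4) = 1/(227961/4) = 4/227961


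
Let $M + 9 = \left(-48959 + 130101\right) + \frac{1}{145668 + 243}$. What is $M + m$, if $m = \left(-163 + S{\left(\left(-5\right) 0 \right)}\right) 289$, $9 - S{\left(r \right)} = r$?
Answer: $\frac{5344282198}{145911} \approx 36627.0$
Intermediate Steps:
$S{\left(r \right)} = 9 - r$
$m = -44506$ ($m = \left(-163 + \left(9 - \left(-5\right) 0\right)\right) 289 = \left(-163 + \left(9 - 0\right)\right) 289 = \left(-163 + \left(9 + 0\right)\right) 289 = \left(-163 + 9\right) 289 = \left(-154\right) 289 = -44506$)
$M = \frac{11838197164}{145911}$ ($M = -9 + \left(\left(-48959 + 130101\right) + \frac{1}{145668 + 243}\right) = -9 + \left(81142 + \frac{1}{145911}\right) = -9 + \frac{11839510363}{145911} = \frac{11838197164}{145911} \approx 81133.0$)
$M + m = \frac{11838197164}{145911} - 44506 = \frac{5344282198}{145911}$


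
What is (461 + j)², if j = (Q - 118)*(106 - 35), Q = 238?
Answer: 80658361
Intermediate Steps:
j = 8520 (j = (238 - 118)*(106 - 35) = 120*71 = 8520)
(461 + j)² = (461 + 8520)² = 8981² = 80658361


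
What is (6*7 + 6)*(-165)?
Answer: -7920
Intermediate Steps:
(6*7 + 6)*(-165) = (42 + 6)*(-165) = 48*(-165) = -7920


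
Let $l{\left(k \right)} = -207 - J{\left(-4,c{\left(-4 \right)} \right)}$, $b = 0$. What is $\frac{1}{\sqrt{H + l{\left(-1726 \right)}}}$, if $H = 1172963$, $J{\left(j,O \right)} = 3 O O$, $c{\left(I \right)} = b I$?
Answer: $\frac{\sqrt{293189}}{586378} \approx 0.00092341$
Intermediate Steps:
$c{\left(I \right)} = 0$ ($c{\left(I \right)} = 0 I = 0$)
$J{\left(j,O \right)} = 3 O^{2}$
$l{\left(k \right)} = -207$ ($l{\left(k \right)} = -207 - 3 \cdot 0^{2} = -207 - 3 \cdot 0 = -207 - 0 = -207 + 0 = -207$)
$\frac{1}{\sqrt{H + l{\left(-1726 \right)}}} = \frac{1}{\sqrt{1172963 - 207}} = \frac{1}{\sqrt{1172756}} = \frac{1}{2 \sqrt{293189}} = \frac{\sqrt{293189}}{586378}$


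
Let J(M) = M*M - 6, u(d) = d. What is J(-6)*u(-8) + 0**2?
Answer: -240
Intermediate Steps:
J(M) = -6 + M**2 (J(M) = M**2 - 6 = -6 + M**2)
J(-6)*u(-8) + 0**2 = (-6 + (-6)**2)*(-8) + 0**2 = (-6 + 36)*(-8) + 0 = 30*(-8) + 0 = -240 + 0 = -240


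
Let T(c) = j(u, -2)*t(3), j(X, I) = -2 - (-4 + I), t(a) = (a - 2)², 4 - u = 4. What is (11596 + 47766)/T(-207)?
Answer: 29681/2 ≈ 14841.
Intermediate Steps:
u = 0 (u = 4 - 1*4 = 4 - 4 = 0)
t(a) = (-2 + a)²
j(X, I) = 2 - I (j(X, I) = -2 + (4 - I) = 2 - I)
T(c) = 4 (T(c) = (2 - 1*(-2))*(-2 + 3)² = (2 + 2)*1² = 4*1 = 4)
(11596 + 47766)/T(-207) = (11596 + 47766)/4 = 59362*(¼) = 29681/2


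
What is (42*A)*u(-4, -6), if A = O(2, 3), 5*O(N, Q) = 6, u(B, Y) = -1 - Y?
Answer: 252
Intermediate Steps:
O(N, Q) = 6/5 (O(N, Q) = (1/5)*6 = 6/5)
A = 6/5 ≈ 1.2000
(42*A)*u(-4, -6) = (42*(6/5))*(-1 - 1*(-6)) = 252*(-1 + 6)/5 = (252/5)*5 = 252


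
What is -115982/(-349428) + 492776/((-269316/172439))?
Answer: -1237174749275495/3921106302 ≈ -3.1552e+5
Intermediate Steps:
-115982/(-349428) + 492776/((-269316/172439)) = -115982*(-1/349428) + 492776/((-269316*1/172439)) = 57991/174714 + 492776/(-269316/172439) = 57991/174714 + 492776*(-172439/269316) = 57991/174714 - 21243450166/67329 = -1237174749275495/3921106302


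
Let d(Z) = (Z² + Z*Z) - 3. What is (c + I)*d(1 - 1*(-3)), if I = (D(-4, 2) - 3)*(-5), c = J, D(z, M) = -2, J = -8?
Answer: 493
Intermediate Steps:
c = -8
I = 25 (I = (-2 - 3)*(-5) = -5*(-5) = 25)
d(Z) = -3 + 2*Z² (d(Z) = (Z² + Z²) - 3 = 2*Z² - 3 = -3 + 2*Z²)
(c + I)*d(1 - 1*(-3)) = (-8 + 25)*(-3 + 2*(1 - 1*(-3))²) = 17*(-3 + 2*(1 + 3)²) = 17*(-3 + 2*4²) = 17*(-3 + 2*16) = 17*(-3 + 32) = 17*29 = 493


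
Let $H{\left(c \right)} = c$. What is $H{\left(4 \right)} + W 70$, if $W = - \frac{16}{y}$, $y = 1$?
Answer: $-1116$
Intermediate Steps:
$W = -16$ ($W = - \frac{16}{1} = \left(-16\right) 1 = -16$)
$H{\left(4 \right)} + W 70 = 4 - 1120 = -1116$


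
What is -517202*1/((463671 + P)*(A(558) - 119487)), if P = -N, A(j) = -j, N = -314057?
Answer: 36943/6668739840 ≈ 5.5397e-6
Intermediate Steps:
P = 314057 (P = -1*(-314057) = 314057)
-517202*1/((463671 + P)*(A(558) - 119487)) = -517202*1/((463671 + 314057)*(-1*558 - 119487)) = -517202*1/(777728*(-558 - 119487)) = -517202/((-120045*777728)) = -517202/(-93362357760) = -517202*(-1/93362357760) = 36943/6668739840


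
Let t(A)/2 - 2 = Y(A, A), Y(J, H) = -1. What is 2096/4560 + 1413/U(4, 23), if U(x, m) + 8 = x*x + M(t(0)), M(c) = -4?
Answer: 403229/1140 ≈ 353.71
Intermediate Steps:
t(A) = 2 (t(A) = 4 + 2*(-1) = 4 - 2 = 2)
U(x, m) = -12 + x² (U(x, m) = -8 + (x*x - 4) = -8 + (x² - 4) = -8 + (-4 + x²) = -12 + x²)
2096/4560 + 1413/U(4, 23) = 2096/4560 + 1413/(-12 + 4²) = 2096*(1/4560) + 1413/(-12 + 16) = 131/285 + 1413/4 = 403229/1140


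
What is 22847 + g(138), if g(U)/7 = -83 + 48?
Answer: 22602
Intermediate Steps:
g(U) = -245 (g(U) = 7*(-83 + 48) = 7*(-35) = -245)
22847 + g(138) = 22847 - 245 = 22602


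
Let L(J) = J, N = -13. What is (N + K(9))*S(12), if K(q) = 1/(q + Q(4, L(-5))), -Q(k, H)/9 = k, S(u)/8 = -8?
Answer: 22528/27 ≈ 834.37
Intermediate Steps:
S(u) = -64 (S(u) = 8*(-8) = -64)
Q(k, H) = -9*k
K(q) = 1/(-36 + q) (K(q) = 1/(q - 9*4) = 1/(q - 36) = 1/(-36 + q))
(N + K(9))*S(12) = (-13 + 1/(-36 + 9))*(-64) = (-13 + 1/(-27))*(-64) = (-13 - 1/27)*(-64) = -352/27*(-64) = 22528/27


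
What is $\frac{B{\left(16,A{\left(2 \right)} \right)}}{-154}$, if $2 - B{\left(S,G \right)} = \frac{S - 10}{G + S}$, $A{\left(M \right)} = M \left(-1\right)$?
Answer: $- \frac{1}{98} \approx -0.010204$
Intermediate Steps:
$A{\left(M \right)} = - M$
$B{\left(S,G \right)} = 2 - \frac{-10 + S}{G + S}$ ($B{\left(S,G \right)} = 2 - \frac{S - 10}{G + S} = 2 - \frac{-10 + S}{G + S}$)
$\frac{B{\left(16,A{\left(2 \right)} \right)}}{-154} = \frac{\frac{1}{\left(-1\right) 2 + 16} \left(10 + 16 + 2 \left(\left(-1\right) 2\right)\right)}{-154} = \frac{10 + 16 + 2 \left(-2\right)}{-2 + 16} \left(- \frac{1}{154}\right) = \frac{10 + 16 - 4}{14} \left(- \frac{1}{154}\right) = \frac{1}{14} \cdot 22 \left(- \frac{1}{154}\right) = \frac{11}{7} \left(- \frac{1}{154}\right) = - \frac{1}{98}$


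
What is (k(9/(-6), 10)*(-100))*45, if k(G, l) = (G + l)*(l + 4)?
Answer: -535500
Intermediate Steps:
k(G, l) = (4 + l)*(G + l) (k(G, l) = (G + l)*(4 + l) = (4 + l)*(G + l))
(k(9/(-6), 10)*(-100))*45 = ((10² + 4*(9/(-6)) + 4*10 + (9/(-6))*10)*(-100))*45 = ((100 + 4*(9*(-⅙)) + 40 + (9*(-⅙))*10)*(-100))*45 = ((100 + 4*(-3/2) + 40 - 3/2*10)*(-100))*45 = ((100 - 6 + 40 - 15)*(-100))*45 = (119*(-100))*45 = -11900*45 = -535500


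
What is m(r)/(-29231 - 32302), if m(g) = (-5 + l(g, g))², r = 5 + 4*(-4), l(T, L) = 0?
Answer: -25/61533 ≈ -0.00040629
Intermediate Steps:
r = -11 (r = 5 - 16 = -11)
m(g) = 25 (m(g) = (-5 + 0)² = (-5)² = 25)
m(r)/(-29231 - 32302) = 25/(-29231 - 32302) = 25/(-61533) = -1/61533*25 = -25/61533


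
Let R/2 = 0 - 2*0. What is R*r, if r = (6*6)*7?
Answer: 0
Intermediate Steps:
r = 252 (r = 36*7 = 252)
R = 0 (R = 2*(0 - 2*0) = 2*(0 + 0) = 2*0 = 0)
R*r = 0*252 = 0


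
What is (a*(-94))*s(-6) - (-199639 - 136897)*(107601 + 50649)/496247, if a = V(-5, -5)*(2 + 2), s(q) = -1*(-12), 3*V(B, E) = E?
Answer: 56988599440/496247 ≈ 1.1484e+5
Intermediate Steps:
V(B, E) = E/3
s(q) = 12
a = -20/3 (a = ((1/3)*(-5))*(2 + 2) = -5/3*4 = -20/3 ≈ -6.6667)
(a*(-94))*s(-6) - (-199639 - 136897)*(107601 + 50649)/496247 = -20/3*(-94)*12 - (-199639 - 136897)*(107601 + 50649)/496247 = (1880/3)*12 - (-336536*158250)/496247 = 7520 - (-53256822000)/496247 = 7520 - 1*(-53256822000/496247) = 7520 + 53256822000/496247 = 56988599440/496247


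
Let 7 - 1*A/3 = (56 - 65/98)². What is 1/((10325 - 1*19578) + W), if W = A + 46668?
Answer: 9604/271308557 ≈ 3.5399e-5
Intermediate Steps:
A = -88025103/9604 (A = 21 - 3*(56 - 65/98)² = 21 - 3*(5423/98)² = 21 - 3*29408929/9604 = 21 - 88226787/9604 = -88025103/9604 ≈ -9165.5)
W = 360174369/9604 (W = -88025103/9604 + 46668 = 360174369/9604 ≈ 37503.)
1/((10325 - 1*19578) + W) = 1/((10325 - 1*19578) + 360174369/9604) = 1/((10325 - 19578) + 360174369/9604) = 1/(-9253 + 360174369/9604) = 1/(271308557/9604) = 9604/271308557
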